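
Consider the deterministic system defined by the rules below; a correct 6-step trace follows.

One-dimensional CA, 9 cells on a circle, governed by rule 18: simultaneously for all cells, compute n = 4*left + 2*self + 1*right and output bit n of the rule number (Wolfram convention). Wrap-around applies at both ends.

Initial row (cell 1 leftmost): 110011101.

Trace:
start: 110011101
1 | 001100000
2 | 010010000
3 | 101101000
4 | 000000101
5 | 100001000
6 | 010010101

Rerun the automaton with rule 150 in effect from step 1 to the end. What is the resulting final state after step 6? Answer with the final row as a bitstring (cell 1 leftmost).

(re-executing steps 1..6 under rule 150; state before step 1: 110011101)
1 | 101101000
2 | 100001101
3 | 010010000
4 | 111111000
5 | 011110101
6 | 001100101

001100101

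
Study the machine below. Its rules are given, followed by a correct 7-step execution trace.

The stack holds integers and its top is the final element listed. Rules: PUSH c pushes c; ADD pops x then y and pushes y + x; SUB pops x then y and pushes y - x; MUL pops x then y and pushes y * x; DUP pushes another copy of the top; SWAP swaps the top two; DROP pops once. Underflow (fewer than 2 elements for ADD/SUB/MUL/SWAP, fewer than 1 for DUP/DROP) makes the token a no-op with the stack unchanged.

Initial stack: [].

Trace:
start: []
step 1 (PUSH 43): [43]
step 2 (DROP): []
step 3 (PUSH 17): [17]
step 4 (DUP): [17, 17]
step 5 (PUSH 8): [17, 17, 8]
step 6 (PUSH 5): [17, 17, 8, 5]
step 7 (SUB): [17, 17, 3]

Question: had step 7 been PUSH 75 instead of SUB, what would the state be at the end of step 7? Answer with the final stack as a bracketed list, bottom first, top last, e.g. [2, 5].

[17, 17, 8, 5, 75]

(re-executing from step 7 with the substitution; state before step 7: [17, 17, 8, 5])
step 7 (PUSH 75): [17, 17, 8, 5, 75]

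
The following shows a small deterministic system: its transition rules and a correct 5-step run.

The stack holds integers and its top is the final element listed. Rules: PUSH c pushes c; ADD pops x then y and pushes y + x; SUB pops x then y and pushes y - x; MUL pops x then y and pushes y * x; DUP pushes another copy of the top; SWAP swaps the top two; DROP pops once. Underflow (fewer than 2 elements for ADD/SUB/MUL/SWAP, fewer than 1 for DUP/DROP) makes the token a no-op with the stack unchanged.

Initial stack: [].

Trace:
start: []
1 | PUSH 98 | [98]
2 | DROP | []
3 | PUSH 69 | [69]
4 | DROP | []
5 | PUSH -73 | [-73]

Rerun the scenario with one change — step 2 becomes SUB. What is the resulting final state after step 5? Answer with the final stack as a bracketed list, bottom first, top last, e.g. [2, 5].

(re-executing from step 2 with the substitution; state before step 2: [98])
2 | SUB | [98]
3 | PUSH 69 | [98, 69]
4 | DROP | [98]
5 | PUSH -73 | [98, -73]

[98, -73]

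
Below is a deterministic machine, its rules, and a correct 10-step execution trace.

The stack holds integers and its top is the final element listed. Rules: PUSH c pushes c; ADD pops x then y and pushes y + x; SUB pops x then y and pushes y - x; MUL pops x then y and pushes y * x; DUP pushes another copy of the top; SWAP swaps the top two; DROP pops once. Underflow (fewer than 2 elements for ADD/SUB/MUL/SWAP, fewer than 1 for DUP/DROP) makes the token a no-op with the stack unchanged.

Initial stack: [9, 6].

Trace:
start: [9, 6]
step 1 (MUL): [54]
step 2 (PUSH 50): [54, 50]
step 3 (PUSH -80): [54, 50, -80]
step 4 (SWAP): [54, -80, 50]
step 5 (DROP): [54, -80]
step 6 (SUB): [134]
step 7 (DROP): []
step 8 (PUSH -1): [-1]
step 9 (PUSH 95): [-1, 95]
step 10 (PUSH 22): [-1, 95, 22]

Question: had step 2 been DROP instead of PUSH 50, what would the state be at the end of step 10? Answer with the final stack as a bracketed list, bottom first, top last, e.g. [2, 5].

[-1, 95, 22]

(re-executing from step 2 with the substitution; state before step 2: [54])
step 2 (DROP): []
step 3 (PUSH -80): [-80]
step 4 (SWAP): [-80]
step 5 (DROP): []
step 6 (SUB): []
step 7 (DROP): []
step 8 (PUSH -1): [-1]
step 9 (PUSH 95): [-1, 95]
step 10 (PUSH 22): [-1, 95, 22]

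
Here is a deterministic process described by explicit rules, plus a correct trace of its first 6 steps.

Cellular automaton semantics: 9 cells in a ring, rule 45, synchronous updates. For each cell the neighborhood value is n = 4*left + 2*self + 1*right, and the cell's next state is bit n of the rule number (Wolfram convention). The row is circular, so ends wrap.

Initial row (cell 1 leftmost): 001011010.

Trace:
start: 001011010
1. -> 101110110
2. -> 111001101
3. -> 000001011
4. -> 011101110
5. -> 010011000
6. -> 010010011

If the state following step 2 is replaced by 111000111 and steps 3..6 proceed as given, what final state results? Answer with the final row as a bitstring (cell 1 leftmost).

010100010

state after step 2 := 111000111
3. -> 000010100
4. -> 111011101
5. -> 000110011
6. -> 010100010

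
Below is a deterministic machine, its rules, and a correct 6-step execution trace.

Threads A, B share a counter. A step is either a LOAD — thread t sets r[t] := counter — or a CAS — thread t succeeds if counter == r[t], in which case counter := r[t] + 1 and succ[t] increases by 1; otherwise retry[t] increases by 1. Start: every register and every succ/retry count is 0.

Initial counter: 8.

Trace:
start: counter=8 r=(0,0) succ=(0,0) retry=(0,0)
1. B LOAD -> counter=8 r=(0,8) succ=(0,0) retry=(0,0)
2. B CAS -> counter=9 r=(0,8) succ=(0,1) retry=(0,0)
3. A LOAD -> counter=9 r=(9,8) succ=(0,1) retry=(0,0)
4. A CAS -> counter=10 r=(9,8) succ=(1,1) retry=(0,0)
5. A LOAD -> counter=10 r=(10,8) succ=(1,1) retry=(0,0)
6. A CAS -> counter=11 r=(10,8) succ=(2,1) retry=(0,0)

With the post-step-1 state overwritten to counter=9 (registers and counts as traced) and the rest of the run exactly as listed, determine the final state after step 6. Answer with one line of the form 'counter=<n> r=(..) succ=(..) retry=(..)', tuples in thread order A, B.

state after step 1 := counter=9 r=(0,8) succ=(0,0) retry=(0,0)
2. B CAS -> counter=9 r=(0,8) succ=(0,0) retry=(0,1)
3. A LOAD -> counter=9 r=(9,8) succ=(0,0) retry=(0,1)
4. A CAS -> counter=10 r=(9,8) succ=(1,0) retry=(0,1)
5. A LOAD -> counter=10 r=(10,8) succ=(1,0) retry=(0,1)
6. A CAS -> counter=11 r=(10,8) succ=(2,0) retry=(0,1)

counter=11 r=(10,8) succ=(2,0) retry=(0,1)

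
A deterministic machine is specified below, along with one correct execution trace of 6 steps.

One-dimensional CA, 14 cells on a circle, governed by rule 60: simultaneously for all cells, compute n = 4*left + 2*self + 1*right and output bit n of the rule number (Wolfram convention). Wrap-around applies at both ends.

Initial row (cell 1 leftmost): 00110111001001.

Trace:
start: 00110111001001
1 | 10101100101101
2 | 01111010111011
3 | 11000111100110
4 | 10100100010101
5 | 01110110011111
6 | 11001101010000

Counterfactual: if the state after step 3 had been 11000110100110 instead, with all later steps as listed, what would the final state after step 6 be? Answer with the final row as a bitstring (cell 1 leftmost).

11001100101000

state after step 3 := 11000110100110
4 | 10100101110101
5 | 01110111001111
6 | 11001100101000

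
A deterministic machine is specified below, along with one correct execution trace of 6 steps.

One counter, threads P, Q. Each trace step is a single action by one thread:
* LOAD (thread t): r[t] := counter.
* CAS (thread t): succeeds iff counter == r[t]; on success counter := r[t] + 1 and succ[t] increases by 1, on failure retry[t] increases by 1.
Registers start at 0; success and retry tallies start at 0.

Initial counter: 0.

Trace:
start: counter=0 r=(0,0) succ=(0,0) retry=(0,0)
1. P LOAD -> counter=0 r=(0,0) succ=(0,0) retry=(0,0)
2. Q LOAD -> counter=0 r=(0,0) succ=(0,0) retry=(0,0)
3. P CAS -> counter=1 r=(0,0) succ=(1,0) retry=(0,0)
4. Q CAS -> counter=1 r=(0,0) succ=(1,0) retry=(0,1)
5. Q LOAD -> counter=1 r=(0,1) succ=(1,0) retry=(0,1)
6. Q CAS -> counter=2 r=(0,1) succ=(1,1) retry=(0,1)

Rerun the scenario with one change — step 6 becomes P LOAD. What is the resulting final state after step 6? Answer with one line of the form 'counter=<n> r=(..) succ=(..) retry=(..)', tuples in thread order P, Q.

(re-executing from step 6 with the substitution; state before step 6: counter=1 r=(0,1) succ=(1,0) retry=(0,1))
6. P LOAD -> counter=1 r=(1,1) succ=(1,0) retry=(0,1)

counter=1 r=(1,1) succ=(1,0) retry=(0,1)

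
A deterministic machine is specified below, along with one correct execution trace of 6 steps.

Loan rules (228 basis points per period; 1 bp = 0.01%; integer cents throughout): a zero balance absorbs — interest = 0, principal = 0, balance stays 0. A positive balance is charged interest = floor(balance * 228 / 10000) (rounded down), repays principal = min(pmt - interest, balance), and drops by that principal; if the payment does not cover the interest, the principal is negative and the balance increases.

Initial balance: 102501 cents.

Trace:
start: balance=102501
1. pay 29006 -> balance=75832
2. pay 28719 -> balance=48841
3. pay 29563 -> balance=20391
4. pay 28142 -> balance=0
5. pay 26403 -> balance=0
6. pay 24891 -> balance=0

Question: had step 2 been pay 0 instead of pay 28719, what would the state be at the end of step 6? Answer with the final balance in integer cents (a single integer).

0

(re-executing from step 2 with the substitution; state before step 2: balance=75832)
2. pay 0 -> balance=77560
3. pay 29563 -> balance=49765
4. pay 28142 -> balance=22757
5. pay 26403 -> balance=0
6. pay 24891 -> balance=0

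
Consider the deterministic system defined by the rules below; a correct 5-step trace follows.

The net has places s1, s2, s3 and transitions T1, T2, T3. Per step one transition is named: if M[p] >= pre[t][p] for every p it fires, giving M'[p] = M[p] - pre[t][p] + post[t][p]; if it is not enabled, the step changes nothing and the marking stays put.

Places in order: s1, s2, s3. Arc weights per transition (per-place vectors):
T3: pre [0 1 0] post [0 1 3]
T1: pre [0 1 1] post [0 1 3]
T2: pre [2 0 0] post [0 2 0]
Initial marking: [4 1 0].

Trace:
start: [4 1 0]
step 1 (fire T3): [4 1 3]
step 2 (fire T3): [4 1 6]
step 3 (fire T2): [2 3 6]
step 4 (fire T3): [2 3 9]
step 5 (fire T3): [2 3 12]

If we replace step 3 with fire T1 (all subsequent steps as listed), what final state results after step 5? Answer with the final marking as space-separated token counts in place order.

(re-executing from step 3 with the substitution; state before step 3: [4 1 6])
step 3 (fire T1): [4 1 8]
step 4 (fire T3): [4 1 11]
step 5 (fire T3): [4 1 14]

4 1 14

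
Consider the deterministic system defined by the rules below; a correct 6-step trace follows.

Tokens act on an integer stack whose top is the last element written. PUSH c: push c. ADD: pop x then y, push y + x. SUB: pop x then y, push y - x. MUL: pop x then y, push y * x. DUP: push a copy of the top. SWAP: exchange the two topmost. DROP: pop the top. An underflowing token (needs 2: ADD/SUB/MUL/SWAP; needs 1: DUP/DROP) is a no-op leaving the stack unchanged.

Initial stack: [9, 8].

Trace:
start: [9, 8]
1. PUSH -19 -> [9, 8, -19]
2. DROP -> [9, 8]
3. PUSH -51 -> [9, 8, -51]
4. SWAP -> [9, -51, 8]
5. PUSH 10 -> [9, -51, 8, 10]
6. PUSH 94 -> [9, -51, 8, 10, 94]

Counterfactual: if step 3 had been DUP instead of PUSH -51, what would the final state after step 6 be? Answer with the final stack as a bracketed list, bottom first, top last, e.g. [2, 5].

(re-executing from step 3 with the substitution; state before step 3: [9, 8])
3. DUP -> [9, 8, 8]
4. SWAP -> [9, 8, 8]
5. PUSH 10 -> [9, 8, 8, 10]
6. PUSH 94 -> [9, 8, 8, 10, 94]

[9, 8, 8, 10, 94]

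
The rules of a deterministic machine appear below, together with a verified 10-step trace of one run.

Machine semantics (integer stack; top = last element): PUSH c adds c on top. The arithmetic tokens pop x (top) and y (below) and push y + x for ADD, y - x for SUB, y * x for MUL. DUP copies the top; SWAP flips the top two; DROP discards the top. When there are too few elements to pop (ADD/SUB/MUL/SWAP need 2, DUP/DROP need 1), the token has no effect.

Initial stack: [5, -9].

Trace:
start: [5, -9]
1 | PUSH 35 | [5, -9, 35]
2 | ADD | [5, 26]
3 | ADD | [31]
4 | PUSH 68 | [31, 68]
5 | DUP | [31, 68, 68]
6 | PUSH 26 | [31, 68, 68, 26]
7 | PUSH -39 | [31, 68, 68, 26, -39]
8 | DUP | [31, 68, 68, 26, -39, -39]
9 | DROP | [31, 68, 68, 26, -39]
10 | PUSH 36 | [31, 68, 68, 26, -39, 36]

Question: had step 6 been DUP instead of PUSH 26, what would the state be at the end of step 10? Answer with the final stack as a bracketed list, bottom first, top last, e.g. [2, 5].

[31, 68, 68, 68, -39, 36]

(re-executing from step 6 with the substitution; state before step 6: [31, 68, 68])
6 | DUP | [31, 68, 68, 68]
7 | PUSH -39 | [31, 68, 68, 68, -39]
8 | DUP | [31, 68, 68, 68, -39, -39]
9 | DROP | [31, 68, 68, 68, -39]
10 | PUSH 36 | [31, 68, 68, 68, -39, 36]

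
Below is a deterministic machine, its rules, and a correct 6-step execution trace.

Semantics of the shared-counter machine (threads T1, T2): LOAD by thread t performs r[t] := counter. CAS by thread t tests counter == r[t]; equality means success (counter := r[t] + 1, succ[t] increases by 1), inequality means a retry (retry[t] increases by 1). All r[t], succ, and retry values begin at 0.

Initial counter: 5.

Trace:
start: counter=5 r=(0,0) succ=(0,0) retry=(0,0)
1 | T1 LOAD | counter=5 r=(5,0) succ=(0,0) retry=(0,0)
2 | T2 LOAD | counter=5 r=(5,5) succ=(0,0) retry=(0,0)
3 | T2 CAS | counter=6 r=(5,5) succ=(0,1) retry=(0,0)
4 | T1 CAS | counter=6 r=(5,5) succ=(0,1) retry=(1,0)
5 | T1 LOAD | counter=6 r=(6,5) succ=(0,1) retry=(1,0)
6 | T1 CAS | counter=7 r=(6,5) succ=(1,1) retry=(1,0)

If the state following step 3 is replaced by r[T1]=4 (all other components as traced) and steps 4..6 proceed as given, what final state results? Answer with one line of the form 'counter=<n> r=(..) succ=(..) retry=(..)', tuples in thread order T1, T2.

state after step 3 := counter=6 r=(4,5) succ=(0,1) retry=(0,0)
4 | T1 CAS | counter=6 r=(4,5) succ=(0,1) retry=(1,0)
5 | T1 LOAD | counter=6 r=(6,5) succ=(0,1) retry=(1,0)
6 | T1 CAS | counter=7 r=(6,5) succ=(1,1) retry=(1,0)

counter=7 r=(6,5) succ=(1,1) retry=(1,0)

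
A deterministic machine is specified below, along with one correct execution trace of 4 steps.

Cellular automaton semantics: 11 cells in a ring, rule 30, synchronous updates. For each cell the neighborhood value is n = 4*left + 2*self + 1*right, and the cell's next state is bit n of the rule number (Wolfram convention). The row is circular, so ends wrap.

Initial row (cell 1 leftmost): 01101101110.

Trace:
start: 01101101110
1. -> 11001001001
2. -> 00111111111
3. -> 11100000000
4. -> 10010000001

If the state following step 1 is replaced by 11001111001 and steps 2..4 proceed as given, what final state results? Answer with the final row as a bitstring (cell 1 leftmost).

10011101011

state after step 1 := 11001111001
2. -> 00111000111
3. -> 11100101100
4. -> 10011101011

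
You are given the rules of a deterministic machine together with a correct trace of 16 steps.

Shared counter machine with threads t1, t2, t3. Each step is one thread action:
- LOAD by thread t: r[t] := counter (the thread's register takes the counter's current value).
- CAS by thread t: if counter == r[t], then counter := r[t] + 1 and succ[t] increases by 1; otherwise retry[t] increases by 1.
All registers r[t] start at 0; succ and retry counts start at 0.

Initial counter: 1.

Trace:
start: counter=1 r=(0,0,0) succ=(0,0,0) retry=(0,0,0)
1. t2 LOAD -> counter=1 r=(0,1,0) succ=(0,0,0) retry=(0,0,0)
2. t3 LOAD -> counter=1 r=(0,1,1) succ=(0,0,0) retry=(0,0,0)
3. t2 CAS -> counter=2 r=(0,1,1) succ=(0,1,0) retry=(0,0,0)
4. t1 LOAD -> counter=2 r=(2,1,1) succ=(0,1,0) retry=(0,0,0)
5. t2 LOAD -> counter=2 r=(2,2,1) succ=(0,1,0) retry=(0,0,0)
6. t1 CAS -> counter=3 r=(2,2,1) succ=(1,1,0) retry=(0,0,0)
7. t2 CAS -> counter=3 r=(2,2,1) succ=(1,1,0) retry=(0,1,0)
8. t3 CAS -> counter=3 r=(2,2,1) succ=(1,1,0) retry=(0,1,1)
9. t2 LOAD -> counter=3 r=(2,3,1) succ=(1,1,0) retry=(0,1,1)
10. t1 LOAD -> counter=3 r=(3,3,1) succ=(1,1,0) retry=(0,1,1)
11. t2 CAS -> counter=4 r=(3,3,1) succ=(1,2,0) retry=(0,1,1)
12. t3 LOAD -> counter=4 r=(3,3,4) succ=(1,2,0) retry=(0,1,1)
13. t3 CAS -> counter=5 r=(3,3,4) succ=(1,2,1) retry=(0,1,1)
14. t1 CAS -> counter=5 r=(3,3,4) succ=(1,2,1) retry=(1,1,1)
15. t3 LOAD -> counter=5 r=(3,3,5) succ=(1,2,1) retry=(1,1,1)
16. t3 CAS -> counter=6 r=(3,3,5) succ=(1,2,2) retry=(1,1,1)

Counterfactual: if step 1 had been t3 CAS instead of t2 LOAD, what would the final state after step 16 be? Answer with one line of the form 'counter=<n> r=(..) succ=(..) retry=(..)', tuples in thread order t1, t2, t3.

(re-executing from step 1 with the substitution; state before step 1: counter=1 r=(0,0,0) succ=(0,0,0) retry=(0,0,0))
1. t3 CAS -> counter=1 r=(0,0,0) succ=(0,0,0) retry=(0,0,1)
2. t3 LOAD -> counter=1 r=(0,0,1) succ=(0,0,0) retry=(0,0,1)
3. t2 CAS -> counter=1 r=(0,0,1) succ=(0,0,0) retry=(0,1,1)
4. t1 LOAD -> counter=1 r=(1,0,1) succ=(0,0,0) retry=(0,1,1)
5. t2 LOAD -> counter=1 r=(1,1,1) succ=(0,0,0) retry=(0,1,1)
6. t1 CAS -> counter=2 r=(1,1,1) succ=(1,0,0) retry=(0,1,1)
7. t2 CAS -> counter=2 r=(1,1,1) succ=(1,0,0) retry=(0,2,1)
8. t3 CAS -> counter=2 r=(1,1,1) succ=(1,0,0) retry=(0,2,2)
9. t2 LOAD -> counter=2 r=(1,2,1) succ=(1,0,0) retry=(0,2,2)
10. t1 LOAD -> counter=2 r=(2,2,1) succ=(1,0,0) retry=(0,2,2)
11. t2 CAS -> counter=3 r=(2,2,1) succ=(1,1,0) retry=(0,2,2)
12. t3 LOAD -> counter=3 r=(2,2,3) succ=(1,1,0) retry=(0,2,2)
13. t3 CAS -> counter=4 r=(2,2,3) succ=(1,1,1) retry=(0,2,2)
14. t1 CAS -> counter=4 r=(2,2,3) succ=(1,1,1) retry=(1,2,2)
15. t3 LOAD -> counter=4 r=(2,2,4) succ=(1,1,1) retry=(1,2,2)
16. t3 CAS -> counter=5 r=(2,2,4) succ=(1,1,2) retry=(1,2,2)

counter=5 r=(2,2,4) succ=(1,1,2) retry=(1,2,2)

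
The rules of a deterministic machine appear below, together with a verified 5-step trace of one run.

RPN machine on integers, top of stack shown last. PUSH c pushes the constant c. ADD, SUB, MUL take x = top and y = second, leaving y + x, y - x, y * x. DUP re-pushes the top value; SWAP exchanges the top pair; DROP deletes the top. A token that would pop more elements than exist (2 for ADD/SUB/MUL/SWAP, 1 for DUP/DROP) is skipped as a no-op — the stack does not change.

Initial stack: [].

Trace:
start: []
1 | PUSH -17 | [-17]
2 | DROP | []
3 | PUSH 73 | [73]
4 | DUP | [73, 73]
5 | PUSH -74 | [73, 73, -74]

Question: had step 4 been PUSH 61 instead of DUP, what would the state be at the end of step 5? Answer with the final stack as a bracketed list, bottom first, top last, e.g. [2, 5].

(re-executing from step 4 with the substitution; state before step 4: [73])
4 | PUSH 61 | [73, 61]
5 | PUSH -74 | [73, 61, -74]

[73, 61, -74]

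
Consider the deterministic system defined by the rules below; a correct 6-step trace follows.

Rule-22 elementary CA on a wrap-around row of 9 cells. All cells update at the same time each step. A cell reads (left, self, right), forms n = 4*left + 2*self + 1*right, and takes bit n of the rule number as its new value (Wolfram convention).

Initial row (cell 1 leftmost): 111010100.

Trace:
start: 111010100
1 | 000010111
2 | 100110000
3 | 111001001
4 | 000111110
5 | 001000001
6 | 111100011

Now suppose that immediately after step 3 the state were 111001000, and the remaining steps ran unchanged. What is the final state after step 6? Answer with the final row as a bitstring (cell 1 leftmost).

state after step 3 := 111001000
4 | 000111101
5 | 101000001
6 | 001100010

001100010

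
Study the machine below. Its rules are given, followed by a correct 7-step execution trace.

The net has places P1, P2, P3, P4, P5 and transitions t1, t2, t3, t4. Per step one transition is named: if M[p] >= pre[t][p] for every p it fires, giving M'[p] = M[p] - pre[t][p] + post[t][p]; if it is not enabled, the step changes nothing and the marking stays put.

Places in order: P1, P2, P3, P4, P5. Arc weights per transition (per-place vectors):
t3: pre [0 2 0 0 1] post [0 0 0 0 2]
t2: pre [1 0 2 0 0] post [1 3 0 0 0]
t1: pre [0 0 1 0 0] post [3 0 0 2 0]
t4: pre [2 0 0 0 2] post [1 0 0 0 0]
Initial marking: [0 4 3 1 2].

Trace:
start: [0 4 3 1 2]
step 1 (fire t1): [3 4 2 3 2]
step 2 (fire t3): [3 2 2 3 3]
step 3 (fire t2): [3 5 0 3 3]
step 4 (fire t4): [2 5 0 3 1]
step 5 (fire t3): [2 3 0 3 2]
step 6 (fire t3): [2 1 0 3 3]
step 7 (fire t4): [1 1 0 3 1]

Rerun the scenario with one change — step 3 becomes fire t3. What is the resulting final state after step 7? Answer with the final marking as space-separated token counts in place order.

1 0 2 3 0

(re-executing from step 3 with the substitution; state before step 3: [3 2 2 3 3])
step 3 (fire t3): [3 0 2 3 4]
step 4 (fire t4): [2 0 2 3 2]
step 5 (fire t3): [2 0 2 3 2]
step 6 (fire t3): [2 0 2 3 2]
step 7 (fire t4): [1 0 2 3 0]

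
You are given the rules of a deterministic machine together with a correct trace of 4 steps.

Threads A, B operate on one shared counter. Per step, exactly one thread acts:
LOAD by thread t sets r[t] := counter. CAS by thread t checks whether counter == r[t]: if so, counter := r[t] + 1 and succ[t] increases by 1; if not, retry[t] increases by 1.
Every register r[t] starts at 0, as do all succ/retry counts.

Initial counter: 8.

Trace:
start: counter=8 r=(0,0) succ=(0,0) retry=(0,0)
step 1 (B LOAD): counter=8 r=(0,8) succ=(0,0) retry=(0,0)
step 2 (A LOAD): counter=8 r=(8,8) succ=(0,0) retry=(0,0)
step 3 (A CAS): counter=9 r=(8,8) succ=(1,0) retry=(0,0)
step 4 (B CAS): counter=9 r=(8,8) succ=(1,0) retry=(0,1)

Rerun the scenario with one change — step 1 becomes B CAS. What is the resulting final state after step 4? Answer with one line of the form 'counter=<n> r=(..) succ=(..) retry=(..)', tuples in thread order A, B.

counter=9 r=(8,0) succ=(1,0) retry=(0,2)

(re-executing from step 1 with the substitution; state before step 1: counter=8 r=(0,0) succ=(0,0) retry=(0,0))
step 1 (B CAS): counter=8 r=(0,0) succ=(0,0) retry=(0,1)
step 2 (A LOAD): counter=8 r=(8,0) succ=(0,0) retry=(0,1)
step 3 (A CAS): counter=9 r=(8,0) succ=(1,0) retry=(0,1)
step 4 (B CAS): counter=9 r=(8,0) succ=(1,0) retry=(0,2)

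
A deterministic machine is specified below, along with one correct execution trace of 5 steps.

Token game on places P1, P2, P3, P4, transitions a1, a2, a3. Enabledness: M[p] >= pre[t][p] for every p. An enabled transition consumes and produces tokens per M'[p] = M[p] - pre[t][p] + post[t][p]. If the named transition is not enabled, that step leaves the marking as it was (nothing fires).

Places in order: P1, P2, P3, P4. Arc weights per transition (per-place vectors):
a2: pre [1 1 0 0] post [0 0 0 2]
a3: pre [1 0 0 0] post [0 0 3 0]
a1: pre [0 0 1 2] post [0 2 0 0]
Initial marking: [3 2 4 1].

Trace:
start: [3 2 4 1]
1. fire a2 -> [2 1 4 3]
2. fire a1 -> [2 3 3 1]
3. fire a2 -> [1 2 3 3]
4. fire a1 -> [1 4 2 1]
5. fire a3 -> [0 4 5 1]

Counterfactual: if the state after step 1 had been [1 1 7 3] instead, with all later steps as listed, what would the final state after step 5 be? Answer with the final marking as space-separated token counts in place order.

state after step 1 := [1 1 7 3]
2. fire a1 -> [1 3 6 1]
3. fire a2 -> [0 2 6 3]
4. fire a1 -> [0 4 5 1]
5. fire a3 -> [0 4 5 1]

0 4 5 1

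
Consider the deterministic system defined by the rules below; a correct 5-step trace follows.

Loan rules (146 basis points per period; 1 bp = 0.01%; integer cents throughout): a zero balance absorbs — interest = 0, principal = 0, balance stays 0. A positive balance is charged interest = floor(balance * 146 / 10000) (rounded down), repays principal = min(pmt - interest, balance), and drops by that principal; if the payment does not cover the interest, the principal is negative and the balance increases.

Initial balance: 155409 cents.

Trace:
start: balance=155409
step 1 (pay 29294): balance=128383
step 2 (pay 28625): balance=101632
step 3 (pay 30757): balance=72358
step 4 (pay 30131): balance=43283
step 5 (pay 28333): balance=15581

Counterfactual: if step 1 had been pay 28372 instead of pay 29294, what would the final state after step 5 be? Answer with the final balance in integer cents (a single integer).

(re-executing from step 1 with the substitution; state before step 1: balance=155409)
step 1 (pay 28372): balance=129305
step 2 (pay 28625): balance=102567
step 3 (pay 30757): balance=73307
step 4 (pay 30131): balance=44246
step 5 (pay 28333): balance=16558

16558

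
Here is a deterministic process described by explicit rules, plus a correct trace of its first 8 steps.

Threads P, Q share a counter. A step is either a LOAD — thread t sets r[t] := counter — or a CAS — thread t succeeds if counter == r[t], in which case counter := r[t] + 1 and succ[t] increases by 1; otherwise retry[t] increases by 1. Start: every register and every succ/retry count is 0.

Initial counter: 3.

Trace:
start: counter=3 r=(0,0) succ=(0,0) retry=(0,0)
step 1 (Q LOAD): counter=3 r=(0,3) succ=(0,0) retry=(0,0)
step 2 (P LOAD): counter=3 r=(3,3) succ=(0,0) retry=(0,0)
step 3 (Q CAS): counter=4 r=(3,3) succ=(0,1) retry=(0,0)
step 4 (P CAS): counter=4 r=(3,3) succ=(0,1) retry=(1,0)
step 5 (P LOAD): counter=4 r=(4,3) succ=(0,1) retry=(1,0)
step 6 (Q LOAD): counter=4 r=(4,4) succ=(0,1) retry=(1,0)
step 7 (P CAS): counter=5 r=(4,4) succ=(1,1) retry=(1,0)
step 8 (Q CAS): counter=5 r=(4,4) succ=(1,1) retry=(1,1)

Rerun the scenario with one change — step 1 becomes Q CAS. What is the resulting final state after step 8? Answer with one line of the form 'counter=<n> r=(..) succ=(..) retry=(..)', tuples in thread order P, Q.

(re-executing from step 1 with the substitution; state before step 1: counter=3 r=(0,0) succ=(0,0) retry=(0,0))
step 1 (Q CAS): counter=3 r=(0,0) succ=(0,0) retry=(0,1)
step 2 (P LOAD): counter=3 r=(3,0) succ=(0,0) retry=(0,1)
step 3 (Q CAS): counter=3 r=(3,0) succ=(0,0) retry=(0,2)
step 4 (P CAS): counter=4 r=(3,0) succ=(1,0) retry=(0,2)
step 5 (P LOAD): counter=4 r=(4,0) succ=(1,0) retry=(0,2)
step 6 (Q LOAD): counter=4 r=(4,4) succ=(1,0) retry=(0,2)
step 7 (P CAS): counter=5 r=(4,4) succ=(2,0) retry=(0,2)
step 8 (Q CAS): counter=5 r=(4,4) succ=(2,0) retry=(0,3)

counter=5 r=(4,4) succ=(2,0) retry=(0,3)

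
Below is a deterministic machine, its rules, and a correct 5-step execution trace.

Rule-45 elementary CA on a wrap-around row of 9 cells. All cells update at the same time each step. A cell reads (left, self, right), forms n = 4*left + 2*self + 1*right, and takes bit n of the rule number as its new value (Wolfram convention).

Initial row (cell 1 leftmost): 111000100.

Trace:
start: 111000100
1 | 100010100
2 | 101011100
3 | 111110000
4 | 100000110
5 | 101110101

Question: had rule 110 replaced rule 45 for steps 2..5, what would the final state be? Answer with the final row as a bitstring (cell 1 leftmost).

(re-executing steps 2..5 under rule 110; state before step 2: 100010100)
2 | 100111101
3 | 101100111
4 | 111101100
5 | 100111101

100111101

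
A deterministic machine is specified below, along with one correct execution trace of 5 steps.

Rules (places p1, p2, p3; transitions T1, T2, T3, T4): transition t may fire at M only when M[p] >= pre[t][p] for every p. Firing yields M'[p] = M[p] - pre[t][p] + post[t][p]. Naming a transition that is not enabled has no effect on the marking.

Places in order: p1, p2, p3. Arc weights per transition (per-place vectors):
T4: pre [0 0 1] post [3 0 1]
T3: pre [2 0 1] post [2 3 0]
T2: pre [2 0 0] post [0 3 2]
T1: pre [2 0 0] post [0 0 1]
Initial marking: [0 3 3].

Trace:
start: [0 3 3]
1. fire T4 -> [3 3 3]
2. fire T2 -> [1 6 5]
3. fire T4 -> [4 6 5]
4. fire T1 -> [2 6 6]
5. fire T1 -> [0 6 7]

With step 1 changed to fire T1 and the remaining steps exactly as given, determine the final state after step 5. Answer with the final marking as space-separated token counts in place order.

(re-executing from step 1 with the substitution; state before step 1: [0 3 3])
1. fire T1 -> [0 3 3]
2. fire T2 -> [0 3 3]
3. fire T4 -> [3 3 3]
4. fire T1 -> [1 3 4]
5. fire T1 -> [1 3 4]

1 3 4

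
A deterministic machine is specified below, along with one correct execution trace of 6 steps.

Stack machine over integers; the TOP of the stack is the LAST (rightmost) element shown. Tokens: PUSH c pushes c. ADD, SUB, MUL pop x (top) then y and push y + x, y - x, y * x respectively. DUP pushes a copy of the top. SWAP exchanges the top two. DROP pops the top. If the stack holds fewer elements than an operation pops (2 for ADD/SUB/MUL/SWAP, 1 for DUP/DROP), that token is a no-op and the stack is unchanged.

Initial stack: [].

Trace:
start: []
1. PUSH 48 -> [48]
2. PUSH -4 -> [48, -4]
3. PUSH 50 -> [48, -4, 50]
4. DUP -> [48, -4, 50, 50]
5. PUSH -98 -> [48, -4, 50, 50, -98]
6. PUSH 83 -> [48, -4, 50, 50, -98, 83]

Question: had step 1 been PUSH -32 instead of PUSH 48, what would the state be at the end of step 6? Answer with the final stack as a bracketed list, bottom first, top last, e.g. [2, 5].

(re-executing from step 1 with the substitution; state before step 1: [])
1. PUSH -32 -> [-32]
2. PUSH -4 -> [-32, -4]
3. PUSH 50 -> [-32, -4, 50]
4. DUP -> [-32, -4, 50, 50]
5. PUSH -98 -> [-32, -4, 50, 50, -98]
6. PUSH 83 -> [-32, -4, 50, 50, -98, 83]

[-32, -4, 50, 50, -98, 83]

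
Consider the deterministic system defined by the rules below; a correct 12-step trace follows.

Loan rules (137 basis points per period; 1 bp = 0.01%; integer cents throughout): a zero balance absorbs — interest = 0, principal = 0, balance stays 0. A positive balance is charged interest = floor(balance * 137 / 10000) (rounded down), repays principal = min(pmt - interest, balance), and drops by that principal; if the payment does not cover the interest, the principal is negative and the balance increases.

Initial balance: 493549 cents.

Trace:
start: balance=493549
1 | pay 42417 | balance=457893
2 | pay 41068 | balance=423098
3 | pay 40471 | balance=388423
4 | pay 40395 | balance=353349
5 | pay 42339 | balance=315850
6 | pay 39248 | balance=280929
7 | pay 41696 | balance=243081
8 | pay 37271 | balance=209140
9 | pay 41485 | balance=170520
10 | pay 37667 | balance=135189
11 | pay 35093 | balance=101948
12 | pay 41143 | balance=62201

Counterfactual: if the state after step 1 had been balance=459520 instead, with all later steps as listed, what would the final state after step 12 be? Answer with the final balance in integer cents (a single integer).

64090

state after step 1 := balance=459520
2 | pay 41068 | balance=424747
3 | pay 40471 | balance=390095
4 | pay 40395 | balance=355044
5 | pay 42339 | balance=317569
6 | pay 39248 | balance=282671
7 | pay 41696 | balance=244847
8 | pay 37271 | balance=210930
9 | pay 41485 | balance=172334
10 | pay 37667 | balance=137027
11 | pay 35093 | balance=103811
12 | pay 41143 | balance=64090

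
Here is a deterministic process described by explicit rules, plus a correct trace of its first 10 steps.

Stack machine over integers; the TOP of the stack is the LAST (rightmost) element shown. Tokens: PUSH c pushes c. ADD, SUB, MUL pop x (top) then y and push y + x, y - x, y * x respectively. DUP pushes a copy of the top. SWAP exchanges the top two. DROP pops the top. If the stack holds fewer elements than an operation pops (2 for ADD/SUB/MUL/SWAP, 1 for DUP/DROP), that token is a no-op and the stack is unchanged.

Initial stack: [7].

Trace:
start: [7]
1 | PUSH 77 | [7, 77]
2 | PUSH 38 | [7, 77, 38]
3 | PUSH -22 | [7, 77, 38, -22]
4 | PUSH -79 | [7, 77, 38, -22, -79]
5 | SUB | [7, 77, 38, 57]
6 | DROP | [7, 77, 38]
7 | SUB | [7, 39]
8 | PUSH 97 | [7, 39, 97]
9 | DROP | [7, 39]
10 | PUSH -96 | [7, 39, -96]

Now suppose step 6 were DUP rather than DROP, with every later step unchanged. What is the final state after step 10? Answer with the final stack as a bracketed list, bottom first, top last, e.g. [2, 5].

(re-executing from step 6 with the substitution; state before step 6: [7, 77, 38, 57])
6 | DUP | [7, 77, 38, 57, 57]
7 | SUB | [7, 77, 38, 0]
8 | PUSH 97 | [7, 77, 38, 0, 97]
9 | DROP | [7, 77, 38, 0]
10 | PUSH -96 | [7, 77, 38, 0, -96]

[7, 77, 38, 0, -96]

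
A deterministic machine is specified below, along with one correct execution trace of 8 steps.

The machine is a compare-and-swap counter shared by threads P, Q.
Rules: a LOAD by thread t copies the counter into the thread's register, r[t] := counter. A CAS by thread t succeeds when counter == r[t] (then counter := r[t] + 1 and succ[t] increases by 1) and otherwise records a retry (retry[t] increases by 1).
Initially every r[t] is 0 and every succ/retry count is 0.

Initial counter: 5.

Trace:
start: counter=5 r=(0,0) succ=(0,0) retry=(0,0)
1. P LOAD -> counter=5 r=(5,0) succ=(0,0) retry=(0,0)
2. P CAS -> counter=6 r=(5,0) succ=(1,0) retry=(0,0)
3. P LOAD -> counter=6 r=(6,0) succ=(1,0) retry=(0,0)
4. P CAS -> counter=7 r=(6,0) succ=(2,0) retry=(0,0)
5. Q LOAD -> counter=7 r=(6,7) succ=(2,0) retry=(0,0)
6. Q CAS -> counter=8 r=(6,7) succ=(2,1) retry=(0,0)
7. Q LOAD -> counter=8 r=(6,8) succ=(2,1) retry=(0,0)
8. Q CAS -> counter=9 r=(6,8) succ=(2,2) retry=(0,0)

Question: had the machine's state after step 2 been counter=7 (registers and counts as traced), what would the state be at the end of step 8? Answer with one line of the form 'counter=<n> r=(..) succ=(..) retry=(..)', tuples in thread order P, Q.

state after step 2 := counter=7 r=(5,0) succ=(1,0) retry=(0,0)
3. P LOAD -> counter=7 r=(7,0) succ=(1,0) retry=(0,0)
4. P CAS -> counter=8 r=(7,0) succ=(2,0) retry=(0,0)
5. Q LOAD -> counter=8 r=(7,8) succ=(2,0) retry=(0,0)
6. Q CAS -> counter=9 r=(7,8) succ=(2,1) retry=(0,0)
7. Q LOAD -> counter=9 r=(7,9) succ=(2,1) retry=(0,0)
8. Q CAS -> counter=10 r=(7,9) succ=(2,2) retry=(0,0)

counter=10 r=(7,9) succ=(2,2) retry=(0,0)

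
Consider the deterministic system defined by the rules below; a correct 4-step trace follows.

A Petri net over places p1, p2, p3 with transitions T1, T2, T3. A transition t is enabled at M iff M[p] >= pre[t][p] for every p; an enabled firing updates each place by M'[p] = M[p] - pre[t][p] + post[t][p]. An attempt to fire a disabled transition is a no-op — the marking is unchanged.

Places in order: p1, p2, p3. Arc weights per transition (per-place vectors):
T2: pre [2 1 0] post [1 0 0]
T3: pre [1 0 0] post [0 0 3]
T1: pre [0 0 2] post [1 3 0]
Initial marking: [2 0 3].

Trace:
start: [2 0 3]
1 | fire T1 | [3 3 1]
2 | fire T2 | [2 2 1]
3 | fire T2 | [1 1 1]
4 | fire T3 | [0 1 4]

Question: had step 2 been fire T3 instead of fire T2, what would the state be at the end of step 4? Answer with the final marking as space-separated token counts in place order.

0 2 7

(re-executing from step 2 with the substitution; state before step 2: [3 3 1])
2 | fire T3 | [2 3 4]
3 | fire T2 | [1 2 4]
4 | fire T3 | [0 2 7]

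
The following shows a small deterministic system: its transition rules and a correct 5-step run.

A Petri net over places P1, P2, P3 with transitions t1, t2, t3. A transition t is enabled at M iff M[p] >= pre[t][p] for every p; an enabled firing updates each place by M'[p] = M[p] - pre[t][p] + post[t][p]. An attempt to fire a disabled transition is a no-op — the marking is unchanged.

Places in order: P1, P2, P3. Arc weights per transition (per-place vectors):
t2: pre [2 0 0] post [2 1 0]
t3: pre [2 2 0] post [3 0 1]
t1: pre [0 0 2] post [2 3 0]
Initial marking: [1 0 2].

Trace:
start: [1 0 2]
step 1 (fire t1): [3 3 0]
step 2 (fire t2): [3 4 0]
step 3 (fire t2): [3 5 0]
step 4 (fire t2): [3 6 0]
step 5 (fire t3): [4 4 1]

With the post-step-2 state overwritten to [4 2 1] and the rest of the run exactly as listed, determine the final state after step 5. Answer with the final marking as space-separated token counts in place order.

state after step 2 := [4 2 1]
step 3 (fire t2): [4 3 1]
step 4 (fire t2): [4 4 1]
step 5 (fire t3): [5 2 2]

5 2 2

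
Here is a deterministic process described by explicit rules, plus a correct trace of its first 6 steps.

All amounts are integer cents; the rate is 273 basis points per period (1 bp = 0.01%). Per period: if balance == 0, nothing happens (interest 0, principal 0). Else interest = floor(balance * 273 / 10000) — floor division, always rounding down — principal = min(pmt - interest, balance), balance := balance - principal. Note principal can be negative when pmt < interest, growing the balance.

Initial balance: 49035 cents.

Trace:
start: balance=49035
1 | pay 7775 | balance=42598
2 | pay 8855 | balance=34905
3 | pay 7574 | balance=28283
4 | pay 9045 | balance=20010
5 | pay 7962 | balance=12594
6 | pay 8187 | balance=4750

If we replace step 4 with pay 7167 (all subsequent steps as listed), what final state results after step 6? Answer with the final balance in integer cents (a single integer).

(re-executing from step 4 with the substitution; state before step 4: balance=28283)
4 | pay 7167 | balance=21888
5 | pay 7962 | balance=14523
6 | pay 8187 | balance=6732

6732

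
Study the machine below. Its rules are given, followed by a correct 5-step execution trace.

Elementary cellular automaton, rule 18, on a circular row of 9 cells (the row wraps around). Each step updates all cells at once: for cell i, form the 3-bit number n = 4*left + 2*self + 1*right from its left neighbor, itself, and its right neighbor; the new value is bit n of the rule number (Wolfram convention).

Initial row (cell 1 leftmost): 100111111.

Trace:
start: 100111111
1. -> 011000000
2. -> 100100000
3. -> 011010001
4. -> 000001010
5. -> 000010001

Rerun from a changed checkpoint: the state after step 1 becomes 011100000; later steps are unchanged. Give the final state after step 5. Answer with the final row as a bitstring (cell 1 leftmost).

000001001

state after step 1 := 011100000
2. -> 100010000
3. -> 010101001
4. -> 000000110
5. -> 000001001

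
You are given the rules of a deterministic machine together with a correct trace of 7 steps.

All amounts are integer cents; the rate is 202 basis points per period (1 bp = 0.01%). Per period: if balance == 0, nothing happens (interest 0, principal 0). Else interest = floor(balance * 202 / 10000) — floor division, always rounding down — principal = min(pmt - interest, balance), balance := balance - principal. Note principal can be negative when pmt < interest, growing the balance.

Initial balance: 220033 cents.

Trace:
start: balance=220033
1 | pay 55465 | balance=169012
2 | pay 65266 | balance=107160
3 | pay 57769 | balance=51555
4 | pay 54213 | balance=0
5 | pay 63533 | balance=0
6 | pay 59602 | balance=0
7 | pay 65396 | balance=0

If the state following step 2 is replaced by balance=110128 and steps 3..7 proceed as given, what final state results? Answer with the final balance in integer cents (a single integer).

state after step 2 := balance=110128
3 | pay 57769 | balance=54583
4 | pay 54213 | balance=1472
5 | pay 63533 | balance=0
6 | pay 59602 | balance=0
7 | pay 65396 | balance=0

0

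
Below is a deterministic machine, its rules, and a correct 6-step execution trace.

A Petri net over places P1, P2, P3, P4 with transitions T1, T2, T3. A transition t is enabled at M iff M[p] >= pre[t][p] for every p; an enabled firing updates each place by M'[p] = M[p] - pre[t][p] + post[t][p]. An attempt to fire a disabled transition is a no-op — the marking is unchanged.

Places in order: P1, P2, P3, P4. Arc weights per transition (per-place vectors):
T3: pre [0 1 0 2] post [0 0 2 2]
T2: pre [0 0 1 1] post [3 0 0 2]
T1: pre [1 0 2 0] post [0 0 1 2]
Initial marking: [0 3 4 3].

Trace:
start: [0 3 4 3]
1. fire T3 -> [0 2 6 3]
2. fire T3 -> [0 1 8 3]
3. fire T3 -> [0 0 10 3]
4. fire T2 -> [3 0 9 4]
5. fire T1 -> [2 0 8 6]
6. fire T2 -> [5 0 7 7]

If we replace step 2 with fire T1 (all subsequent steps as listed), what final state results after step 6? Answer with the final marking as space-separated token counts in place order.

5 1 5 7

(re-executing from step 2 with the substitution; state before step 2: [0 2 6 3])
2. fire T1 -> [0 2 6 3]
3. fire T3 -> [0 1 8 3]
4. fire T2 -> [3 1 7 4]
5. fire T1 -> [2 1 6 6]
6. fire T2 -> [5 1 5 7]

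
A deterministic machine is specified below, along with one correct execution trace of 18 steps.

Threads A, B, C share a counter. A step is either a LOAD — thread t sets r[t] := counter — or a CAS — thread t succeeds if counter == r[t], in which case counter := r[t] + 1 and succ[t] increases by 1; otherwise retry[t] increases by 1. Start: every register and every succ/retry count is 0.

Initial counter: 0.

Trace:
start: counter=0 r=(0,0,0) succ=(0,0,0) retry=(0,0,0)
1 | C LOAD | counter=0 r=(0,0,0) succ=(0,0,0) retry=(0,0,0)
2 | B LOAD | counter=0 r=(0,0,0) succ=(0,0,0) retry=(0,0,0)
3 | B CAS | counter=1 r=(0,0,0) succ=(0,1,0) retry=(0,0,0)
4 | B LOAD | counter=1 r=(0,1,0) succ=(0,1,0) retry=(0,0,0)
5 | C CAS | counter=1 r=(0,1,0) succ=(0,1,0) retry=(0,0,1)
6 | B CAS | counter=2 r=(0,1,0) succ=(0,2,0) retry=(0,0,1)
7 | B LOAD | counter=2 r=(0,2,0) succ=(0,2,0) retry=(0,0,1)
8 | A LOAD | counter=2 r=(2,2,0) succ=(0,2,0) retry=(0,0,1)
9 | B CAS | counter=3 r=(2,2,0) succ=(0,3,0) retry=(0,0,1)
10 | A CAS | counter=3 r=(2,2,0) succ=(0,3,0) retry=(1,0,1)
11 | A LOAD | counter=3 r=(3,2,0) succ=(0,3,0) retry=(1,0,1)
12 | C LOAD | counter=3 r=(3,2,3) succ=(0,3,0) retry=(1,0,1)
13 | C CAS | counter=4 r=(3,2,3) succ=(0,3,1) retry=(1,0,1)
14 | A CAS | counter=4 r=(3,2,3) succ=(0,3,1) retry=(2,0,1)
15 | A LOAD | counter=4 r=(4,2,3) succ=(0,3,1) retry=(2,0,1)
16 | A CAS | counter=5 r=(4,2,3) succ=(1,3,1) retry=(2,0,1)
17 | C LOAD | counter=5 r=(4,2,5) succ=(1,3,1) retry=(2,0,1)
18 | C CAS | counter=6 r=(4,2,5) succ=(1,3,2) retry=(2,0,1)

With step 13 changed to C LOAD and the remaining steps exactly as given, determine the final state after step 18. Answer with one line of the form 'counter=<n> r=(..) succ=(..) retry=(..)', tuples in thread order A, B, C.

(re-executing from step 13 with the substitution; state before step 13: counter=3 r=(3,2,3) succ=(0,3,0) retry=(1,0,1))
13 | C LOAD | counter=3 r=(3,2,3) succ=(0,3,0) retry=(1,0,1)
14 | A CAS | counter=4 r=(3,2,3) succ=(1,3,0) retry=(1,0,1)
15 | A LOAD | counter=4 r=(4,2,3) succ=(1,3,0) retry=(1,0,1)
16 | A CAS | counter=5 r=(4,2,3) succ=(2,3,0) retry=(1,0,1)
17 | C LOAD | counter=5 r=(4,2,5) succ=(2,3,0) retry=(1,0,1)
18 | C CAS | counter=6 r=(4,2,5) succ=(2,3,1) retry=(1,0,1)

counter=6 r=(4,2,5) succ=(2,3,1) retry=(1,0,1)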